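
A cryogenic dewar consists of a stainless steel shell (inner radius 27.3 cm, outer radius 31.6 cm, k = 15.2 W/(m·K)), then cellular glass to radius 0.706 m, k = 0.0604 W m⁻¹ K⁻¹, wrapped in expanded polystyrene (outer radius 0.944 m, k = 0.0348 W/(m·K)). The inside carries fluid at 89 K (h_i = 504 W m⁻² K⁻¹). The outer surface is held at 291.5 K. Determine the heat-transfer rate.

Q = 64.8 W

Treat each layer as a resistance in series:
  R_conv,in = 1/(4πr²h) = 1/(4π·0.273²·504) = 0.002119 K/W
  R_stainless steel = (1/0.273 − 1/0.316)/(4πk) = 0.4984/(4π·15.2) = 0.002610 K/W
  R_cellular glass = (1/0.316 − 1/0.706)/(4πk) = 1.748/(4π·0.0604) = 2.303 K/W
  R_expanded polystyrene = (1/0.706 − 1/0.944)/(4πk) = 0.3571/(4π·0.0348) = 0.8166 K/W
ΣR = 0.002119 + 0.002610 + 2.303 + 0.8166 = 3.124 K/W
Q = ΔT/ΣR = (89 K − 291.5 K)/3.124 = -64.8 W
(Negative Q ⇒ heat flows inward; heat gain = 64.8 W.)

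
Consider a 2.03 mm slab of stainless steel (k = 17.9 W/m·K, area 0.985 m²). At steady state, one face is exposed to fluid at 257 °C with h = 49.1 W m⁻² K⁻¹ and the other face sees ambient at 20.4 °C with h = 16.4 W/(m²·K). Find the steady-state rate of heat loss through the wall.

Treat each layer as a resistance in series:
  R_conv,in = 1/(hA) = 1/(49.1·0.985) = 0.02068 K/W
  R_stainless steel = L/(kA) = 0.00203/(17.9·0.985) = 1.151×10^-4 K/W
  R_conv,out = 1/(hA) = 1/(16.4·0.985) = 0.06190 K/W
ΣR = 0.02068 + 1.151×10^-4 + 0.06190 = 0.08270 K/W
Q = ΔT/ΣR = (257 °C − 20.4 °C)/0.08270 = 2860 W

Q = 2.86 kW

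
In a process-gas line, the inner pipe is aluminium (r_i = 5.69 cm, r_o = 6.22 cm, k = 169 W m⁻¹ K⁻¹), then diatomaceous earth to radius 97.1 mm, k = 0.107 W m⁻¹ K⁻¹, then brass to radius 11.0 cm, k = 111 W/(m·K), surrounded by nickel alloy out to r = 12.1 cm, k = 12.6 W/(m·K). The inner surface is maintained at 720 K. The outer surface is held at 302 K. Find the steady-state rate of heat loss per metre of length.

Series thermal resistances, inner to outer:
  R'_aluminium = ln(0.0622/0.0569)/(2πk) = 0.08906/(2π·169) = 8.387×10^-5 m·K/W
  R'_diatomaceous earth = ln(0.0971/0.0622)/(2πk) = 0.4454/(2π·0.107) = 0.6625 m·K/W
  R'_brass = ln(0.110/0.0971)/(2πk) = 0.1247/(2π·111) = 1.789×10^-4 m·K/W
  R'_nickel alloy = ln(0.121/0.110)/(2πk) = 0.09531/(2π·12.6) = 0.001204 m·K/W
ΣR = 8.387×10^-5 + 0.6625 + 1.789×10^-4 + 0.001204 = 0.6640 m·K/W
Q' = ΔT/ΣR = (720 K − 302 K)/0.6640 = 630 W/m

Q' = 630 W/m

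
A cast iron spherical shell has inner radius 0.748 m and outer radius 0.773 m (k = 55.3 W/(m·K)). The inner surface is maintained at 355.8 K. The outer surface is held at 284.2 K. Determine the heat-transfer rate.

Q = 1150 kW

Q = 4πk·ΔT/(1/r₁ − 1/r₂) = 4π × 55.3 × 71.6 / (1/0.748 − 1/0.773) = 1.15×10^6 W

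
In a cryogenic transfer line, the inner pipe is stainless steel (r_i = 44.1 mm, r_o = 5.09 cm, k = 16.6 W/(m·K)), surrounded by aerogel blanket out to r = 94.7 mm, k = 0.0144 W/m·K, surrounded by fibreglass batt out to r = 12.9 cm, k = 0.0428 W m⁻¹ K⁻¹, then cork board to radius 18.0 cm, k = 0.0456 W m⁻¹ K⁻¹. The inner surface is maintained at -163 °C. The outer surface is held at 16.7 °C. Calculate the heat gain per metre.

Q' = 19.6 W/m

Series thermal resistances, inner to outer:
  R'_stainless steel = ln(0.0509/0.0441)/(2πk) = 0.1434/(2π·16.6) = 0.001375 m·K/W
  R'_aerogel blanket = ln(0.0947/0.0509)/(2πk) = 0.6209/(2π·0.0144) = 6.862 m·K/W
  R'_fibreglass batt = ln(0.129/0.0947)/(2πk) = 0.3091/(2π·0.0428) = 1.149 m·K/W
  R'_cork board = ln(0.180/0.129)/(2πk) = 0.3331/(2π·0.0456) = 1.163 m·K/W
ΣR = 0.001375 + 6.862 + 1.149 + 1.163 = 9.175 m·K/W
Q' = ΔT/ΣR = (-163 °C − 16.7 °C)/9.175 = -19.6 W/m
(Negative Q' ⇒ heat flows inward; heat gain = 19.6 W/m.)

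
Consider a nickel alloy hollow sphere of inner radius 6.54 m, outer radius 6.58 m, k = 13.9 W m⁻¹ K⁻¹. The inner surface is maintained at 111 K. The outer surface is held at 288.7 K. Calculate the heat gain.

Q = 4πk·ΔT/(1/r₁ − 1/r₂) = 4π × 13.9 × 177.7 / (1/6.54 − 1/6.58) = 3.34×10^7 W

Q = 33400 kW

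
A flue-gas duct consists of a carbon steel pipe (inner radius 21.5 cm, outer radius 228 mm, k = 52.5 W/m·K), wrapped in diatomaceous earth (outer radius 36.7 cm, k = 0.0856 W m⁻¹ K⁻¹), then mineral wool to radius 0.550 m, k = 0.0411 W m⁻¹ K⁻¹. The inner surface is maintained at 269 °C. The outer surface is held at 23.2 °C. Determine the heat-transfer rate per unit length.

Series thermal resistances, inner to outer:
  R'_carbon steel = ln(0.228/0.215)/(2πk) = 0.05871/(2π·52.5) = 1.780×10^-4 m·K/W
  R'_diatomaceous earth = ln(0.367/0.228)/(2πk) = 0.4760/(2π·0.0856) = 0.8851 m·K/W
  R'_mineral wool = ln(0.550/0.367)/(2πk) = 0.4046/(2π·0.0411) = 1.567 m·K/W
ΣR = 1.780×10^-4 + 0.8851 + 1.567 = 2.452 m·K/W
Q' = ΔT/ΣR = (269 °C − 23.2 °C)/2.452 = 100 W/m

Q' = 100 W/m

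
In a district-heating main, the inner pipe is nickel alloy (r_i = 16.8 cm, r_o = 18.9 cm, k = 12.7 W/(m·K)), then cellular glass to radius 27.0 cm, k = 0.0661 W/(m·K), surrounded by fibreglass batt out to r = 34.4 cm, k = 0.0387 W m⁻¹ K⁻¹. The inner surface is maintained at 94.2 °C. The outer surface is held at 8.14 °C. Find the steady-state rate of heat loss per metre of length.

Q' = 46.4 W/m

Series thermal resistances, inner to outer:
  R'_nickel alloy = ln(0.189/0.168)/(2πk) = 0.1178/(2π·12.7) = 0.001476 m·K/W
  R'_cellular glass = ln(0.270/0.189)/(2πk) = 0.3567/(2π·0.0661) = 0.8588 m·K/W
  R'_fibreglass batt = ln(0.344/0.270)/(2πk) = 0.2422/(2π·0.0387) = 0.9961 m·K/W
ΣR = 0.001476 + 0.8588 + 0.9961 = 1.856 m·K/W
Q' = ΔT/ΣR = (94.2 °C − 8.14 °C)/1.856 = 46.4 W/m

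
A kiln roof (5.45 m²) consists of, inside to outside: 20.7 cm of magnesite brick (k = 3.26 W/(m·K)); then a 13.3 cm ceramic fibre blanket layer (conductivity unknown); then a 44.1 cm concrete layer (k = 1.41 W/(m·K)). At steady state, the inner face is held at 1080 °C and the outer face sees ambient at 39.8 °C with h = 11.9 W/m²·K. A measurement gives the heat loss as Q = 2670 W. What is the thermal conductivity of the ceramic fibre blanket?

ΣR = ΔT/Q = |1080 − 39.8|/2670 = 0.3896 K/W
Known resistances:
  R_magnesite brick = L/(kA) = 0.207/(3.26·5.45) = 0.01165 K/W
  R_concrete = L/(kA) = 0.441/(1.41·5.45) = 0.05739 K/W
  R_conv,out = 1/(hA) = 1/(11.9·5.45) = 0.01542 K/W
R_ceramic fibre blanket = ΣR − ΣR_known = 0.3896 − 0.08446 = 0.3051 K/W
L/(kA) = 0.3051 ⇒ k = 0.133/(0.3051·5.45) = 0.0800 W/m·K

k = 0.0800 W/m·K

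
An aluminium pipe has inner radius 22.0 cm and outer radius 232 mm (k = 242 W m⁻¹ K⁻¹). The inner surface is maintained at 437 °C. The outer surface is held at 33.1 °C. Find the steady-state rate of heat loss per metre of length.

Q' = 1.16×10^7 W/m

Q' = 2πk·ΔT/ln(r₂/r₁) = 2π × 242 × 403.9 / ln(0.232/0.220) = 1.16×10^7 W/m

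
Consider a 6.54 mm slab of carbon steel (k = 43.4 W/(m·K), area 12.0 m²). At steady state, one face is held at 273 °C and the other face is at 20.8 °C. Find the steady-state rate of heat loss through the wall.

Q = 2.01×10^7 W

Q = kA·ΔT/L = 43.4 × 12.0 × |273 °C − 20.8 °C| / 0.00654 = 2.01×10^7 W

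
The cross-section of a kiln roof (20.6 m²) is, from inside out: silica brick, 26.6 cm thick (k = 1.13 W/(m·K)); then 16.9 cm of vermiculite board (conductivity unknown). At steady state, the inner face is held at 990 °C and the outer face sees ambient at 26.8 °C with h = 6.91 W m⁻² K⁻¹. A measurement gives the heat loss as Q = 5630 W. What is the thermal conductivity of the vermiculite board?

k = 0.0537 W/m·K

ΣR = ΔT/Q = |990 − 26.8|/5630 = 0.1711 K/W
Known resistances:
  R_silica brick = L/(kA) = 0.266/(1.13·20.6) = 0.01143 K/W
  R_conv,out = 1/(hA) = 1/(6.91·20.6) = 0.007025 K/W
R_vermiculite board = ΣR − ΣR_known = 0.1711 − 0.01845 = 0.1527 K/W
L/(kA) = 0.1527 ⇒ k = 0.169/(0.1527·20.6) = 0.0537 W/m·K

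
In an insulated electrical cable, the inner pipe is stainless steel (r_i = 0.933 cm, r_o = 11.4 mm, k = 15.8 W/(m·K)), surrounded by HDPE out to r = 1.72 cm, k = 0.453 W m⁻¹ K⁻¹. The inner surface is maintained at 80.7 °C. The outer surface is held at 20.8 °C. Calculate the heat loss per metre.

Resistance network (inner→outer):
  R'_stainless steel = ln(0.0114/0.00933)/(2πk) = 0.2004/(2π·15.8) = 0.002018 m·K/W
  R'_HDPE = ln(0.0172/0.0114)/(2πk) = 0.4113/(2π·0.453) = 0.1445 m·K/W
ΣR = 0.002018 + 0.1445 = 0.1465 m·K/W
Q' = ΔT/ΣR = (80.7 °C − 20.8 °C)/0.1465 = 409 W/m

Q' = 409 W/m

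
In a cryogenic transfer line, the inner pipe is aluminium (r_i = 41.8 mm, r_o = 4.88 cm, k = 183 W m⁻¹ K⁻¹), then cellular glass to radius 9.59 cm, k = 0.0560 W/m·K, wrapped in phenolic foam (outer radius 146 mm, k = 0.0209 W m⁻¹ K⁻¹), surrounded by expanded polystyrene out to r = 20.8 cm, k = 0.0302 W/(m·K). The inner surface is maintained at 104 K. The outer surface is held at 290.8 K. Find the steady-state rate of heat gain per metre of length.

Q' = 26.7 W/m

Treat each layer as a resistance in series:
  R'_aluminium = ln(0.0488/0.0418)/(2πk) = 0.1548/(2π·183) = 1.347×10^-4 m·K/W
  R'_cellular glass = ln(0.0959/0.0488)/(2πk) = 0.6756/(2π·0.0560) = 1.920 m·K/W
  R'_phenolic foam = ln(0.146/0.0959)/(2πk) = 0.4203/(2π·0.0209) = 3.201 m·K/W
  R'_expanded polystyrene = ln(0.208/0.146)/(2πk) = 0.3539/(2π·0.0302) = 1.865 m·K/W
ΣR = 1.347×10^-4 + 1.920 + 3.201 + 1.865 = 6.986 m·K/W
Q' = ΔT/ΣR = (104 K − 290.8 K)/6.986 = -26.7 W/m
(Negative Q' ⇒ heat flows inward; heat gain = 26.7 W/m.)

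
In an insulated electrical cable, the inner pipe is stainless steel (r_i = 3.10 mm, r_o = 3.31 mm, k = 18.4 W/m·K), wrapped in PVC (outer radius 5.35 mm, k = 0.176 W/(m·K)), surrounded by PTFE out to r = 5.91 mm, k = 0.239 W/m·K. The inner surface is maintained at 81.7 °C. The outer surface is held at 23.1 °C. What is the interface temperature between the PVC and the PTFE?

T = 30.9 °C

Treat each layer as a resistance in series:
  R'_stainless steel = ln(0.00331/0.00310)/(2πk) = 0.06555/(2π·18.4) = 5.670×10^-4 m·K/W
  R'_PVC = ln(0.00535/0.00331)/(2πk) = 0.4801/(2π·0.176) = 0.4342 m·K/W
  R'_PTFE = ln(0.00591/0.00535)/(2πk) = 0.09955/(2π·0.239) = 0.06629 m·K/W
ΣR = 5.670×10^-4 + 0.4342 + 0.06629 = 0.5011 m·K/W
Q' = ΔT/ΣR = (81.7 °C − 23.1 °C)/0.5011 = 116.9 W/m
From the inner boundary to the PVC/PTFE interface, ΣR_partial = 0.4348 m·K/W.
T_interface = T_in − Q'·ΣR_partial = 81.7 °C − (116.9)(0.4348) = 30.9 °C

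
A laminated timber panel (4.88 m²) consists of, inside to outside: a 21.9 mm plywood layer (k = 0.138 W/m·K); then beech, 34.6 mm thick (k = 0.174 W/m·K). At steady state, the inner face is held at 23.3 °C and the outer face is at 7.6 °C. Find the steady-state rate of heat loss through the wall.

Treat each layer as a resistance in series:
  R_plywood = L/(kA) = 0.0219/(0.138·4.88) = 0.03252 K/W
  R_beech = L/(kA) = 0.0346/(0.174·4.88) = 0.04075 K/W
ΣR = 0.03252 + 0.04075 = 0.07327 K/W
Q = ΔT/ΣR = (23.3 °C − 7.6 °C)/0.07327 = 214 W

Q = 214 W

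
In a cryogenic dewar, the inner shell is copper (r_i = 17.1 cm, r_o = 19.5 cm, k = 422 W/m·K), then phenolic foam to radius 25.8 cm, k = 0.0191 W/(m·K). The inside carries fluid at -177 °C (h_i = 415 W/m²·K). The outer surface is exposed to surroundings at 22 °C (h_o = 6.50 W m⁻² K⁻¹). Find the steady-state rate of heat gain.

Q = 36.8 W

Resistance network (inner→outer):
  R_conv,in = 1/(4πr²h) = 1/(4π·0.171²·415) = 0.006558 K/W
  R_copper = (1/0.171 − 1/0.195)/(4πk) = 0.7197/(4π·422) = 1.357×10^-4 K/W
  R_phenolic foam = (1/0.195 − 1/0.258)/(4πk) = 1.252/(4π·0.0191) = 5.217 K/W
  R_conv,out = 1/(4πr²h) = 1/(4π·0.258²·6.50) = 0.1839 K/W
ΣR = 0.006558 + 1.357×10^-4 + 5.217 + 0.1839 = 5.408 K/W
Q = ΔT/ΣR = (-177 °C − 22 °C)/5.408 = -36.8 W
(Negative Q ⇒ heat flows inward; heat gain = 36.8 W.)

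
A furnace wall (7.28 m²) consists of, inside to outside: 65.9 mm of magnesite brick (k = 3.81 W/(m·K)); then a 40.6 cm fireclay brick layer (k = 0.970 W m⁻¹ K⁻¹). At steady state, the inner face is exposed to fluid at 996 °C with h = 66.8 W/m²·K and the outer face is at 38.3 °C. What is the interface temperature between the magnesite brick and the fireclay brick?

Series thermal resistances, inner to outer:
  R_conv,in = 1/(hA) = 1/(66.8·7.28) = 0.002056 K/W
  R_magnesite brick = L/(kA) = 0.0659/(3.81·7.28) = 0.002376 K/W
  R_fireclay brick = L/(kA) = 0.406/(0.970·7.28) = 0.05749 K/W
ΣR = 0.002056 + 0.002376 + 0.05749 = 0.06192 K/W
Q = ΔT/ΣR = (996 °C − 38.3 °C)/0.06192 = 15470 W
From the inner boundary to the magnesite brick/fireclay brick interface, ΣR_partial = 0.004432 K/W.
T_interface = T_in − Q·ΣR_partial = 996 °C − (15470)(0.004432) = 927 °C

T = 927 °C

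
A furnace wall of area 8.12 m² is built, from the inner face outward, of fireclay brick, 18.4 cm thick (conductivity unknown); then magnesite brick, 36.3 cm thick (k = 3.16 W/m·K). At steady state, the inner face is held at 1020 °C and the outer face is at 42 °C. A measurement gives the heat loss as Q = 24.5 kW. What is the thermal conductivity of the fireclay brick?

ΣR = ΔT/Q = |1020 − 42|/24500 = 0.03992 K/W
Known resistances:
  R_magnesite brick = L/(kA) = 0.363/(3.16·8.12) = 0.01415 K/W
R_fireclay brick = ΣR − ΣR_known = 0.03992 − 0.01415 = 0.02577 K/W
L/(kA) = 0.02577 ⇒ k = 0.184/(0.02577·8.12) = 0.879 W/m·K

k = 0.879 W/m·K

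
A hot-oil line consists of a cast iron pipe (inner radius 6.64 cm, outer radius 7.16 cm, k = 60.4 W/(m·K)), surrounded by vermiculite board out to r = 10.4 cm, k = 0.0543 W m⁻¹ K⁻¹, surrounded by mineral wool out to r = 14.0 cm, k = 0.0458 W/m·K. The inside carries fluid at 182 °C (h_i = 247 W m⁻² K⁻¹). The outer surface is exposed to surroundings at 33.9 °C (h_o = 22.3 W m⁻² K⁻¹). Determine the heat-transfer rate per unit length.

Series thermal resistances, inner to outer:
  R'_conv,in = 1/(2πr h) = 1/(2π·0.0664·247) = 0.009704 m·K/W
  R'_cast iron = ln(0.0716/0.0664)/(2πk) = 0.07540/(2π·60.4) = 1.987×10^-4 m·K/W
  R'_vermiculite board = ln(0.104/0.0716)/(2πk) = 0.3733/(2π·0.0543) = 1.094 m·K/W
  R'_mineral wool = ln(0.140/0.104)/(2πk) = 0.2973/(2π·0.0458) = 1.033 m·K/W
  R'_conv,out = 1/(2πr h) = 1/(2π·0.140·22.3) = 0.05098 m·K/W
ΣR = 0.009704 + 1.987×10^-4 + 1.094 + 1.033 + 0.05098 = 2.188 m·K/W
Q' = ΔT/ΣR = (182 °C − 33.9 °C)/2.188 = 67.7 W/m

Q' = 67.7 W/m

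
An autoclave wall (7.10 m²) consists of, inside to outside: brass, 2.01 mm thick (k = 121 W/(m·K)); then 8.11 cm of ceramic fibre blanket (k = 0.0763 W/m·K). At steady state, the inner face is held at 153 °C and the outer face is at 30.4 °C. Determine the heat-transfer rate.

Treat each layer as a resistance in series:
  R_brass = L/(kA) = 0.00201/(121·7.10) = 2.340×10^-6 K/W
  R_ceramic fibre blanket = L/(kA) = 0.0811/(0.0763·7.10) = 0.1497 K/W
ΣR = 2.340×10^-6 + 0.1497 = 0.1497 K/W
Q = ΔT/ΣR = (153 °C − 30.4 °C)/0.1497 = 819 W

Q = 819 W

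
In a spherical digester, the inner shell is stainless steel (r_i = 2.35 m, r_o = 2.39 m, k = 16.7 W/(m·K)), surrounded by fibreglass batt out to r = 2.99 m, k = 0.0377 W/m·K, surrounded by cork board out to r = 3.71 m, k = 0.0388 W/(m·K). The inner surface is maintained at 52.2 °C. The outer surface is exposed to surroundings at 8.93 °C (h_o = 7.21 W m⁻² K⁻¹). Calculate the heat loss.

Q = 139 W

Series thermal resistances, inner to outer:
  R_stainless steel = (1/2.35 − 1/2.39)/(4πk) = 0.007122/(4π·16.7) = 3.394×10^-5 K/W
  R_fibreglass batt = (1/2.39 − 1/2.99)/(4πk) = 0.08396/(4π·0.0377) = 0.1772 K/W
  R_cork board = (1/2.99 − 1/3.71)/(4πk) = 0.06491/(4π·0.0388) = 0.1331 K/W
  R_conv,out = 1/(4πr²h) = 1/(4π·3.71²·7.21) = 8.019×10^-4 K/W
ΣR = 3.394×10^-5 + 0.1772 + 0.1331 + 8.019×10^-4 = 0.3111 K/W
Q = ΔT/ΣR = (52.2 °C − 8.93 °C)/0.3111 = 139 W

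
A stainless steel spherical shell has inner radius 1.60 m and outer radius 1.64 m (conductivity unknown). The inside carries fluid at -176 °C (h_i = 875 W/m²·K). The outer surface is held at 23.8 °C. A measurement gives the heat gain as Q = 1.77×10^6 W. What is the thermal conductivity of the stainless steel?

k = 15.7 W/m·K

ΣR = ΔT/Q = |-176 − 23.8|/1.77×10^6 = 1.129×10^-4 K/W
Known resistances:
  R_conv,in = 1/(4πr²h) = 1/(4π·1.60²·875) = 3.553×10^-5 K/W
R_stainless steel = ΣR − ΣR_known = 1.129×10^-4 − 3.553×10^-5 = 7.737×10^-5 K/W
(1/r₁−1/r₂)/(4πk) = 7.737×10^-5 ⇒ k = 0.01524/(4π·7.737×10^-5) = 15.7 W/m·K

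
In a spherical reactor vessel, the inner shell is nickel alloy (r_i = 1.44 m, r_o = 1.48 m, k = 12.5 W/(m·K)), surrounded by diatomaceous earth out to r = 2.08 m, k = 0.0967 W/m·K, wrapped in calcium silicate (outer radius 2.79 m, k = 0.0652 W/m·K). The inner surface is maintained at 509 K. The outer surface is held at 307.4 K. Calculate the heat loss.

Series thermal resistances, inner to outer:
  R_nickel alloy = (1/1.44 − 1/1.48)/(4πk) = 0.01877/(4π·12.5) = 1.195×10^-4 K/W
  R_diatomaceous earth = (1/1.48 − 1/2.08)/(4πk) = 0.1949/(4π·0.0967) = 0.1604 K/W
  R_calcium silicate = (1/2.08 − 1/2.79)/(4πk) = 0.1223/(4π·0.0652) = 0.1493 K/W
ΣR = 1.195×10^-4 + 0.1604 + 0.1493 = 0.3098 K/W
Q = ΔT/ΣR = (509 K − 307.4 K)/0.3098 = 651 W

Q = 651 W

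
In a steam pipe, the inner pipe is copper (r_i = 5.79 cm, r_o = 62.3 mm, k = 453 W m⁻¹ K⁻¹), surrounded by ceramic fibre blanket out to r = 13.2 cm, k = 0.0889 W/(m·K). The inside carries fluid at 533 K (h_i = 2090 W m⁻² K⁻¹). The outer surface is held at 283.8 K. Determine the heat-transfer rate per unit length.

Q' = 185 W/m

Treat each layer as a resistance in series:
  R'_conv,in = 1/(2πr h) = 1/(2π·0.0579·2090) = 0.001315 m·K/W
  R'_copper = ln(0.0623/0.0579)/(2πk) = 0.07324/(2π·453) = 2.573×10^-5 m·K/W
  R'_ceramic fibre blanket = ln(0.132/0.0623)/(2πk) = 0.7508/(2π·0.0889) = 1.344 m·K/W
ΣR = 0.001315 + 2.573×10^-5 + 1.344 = 1.345 m·K/W
Q' = ΔT/ΣR = (533 K − 283.8 K)/1.345 = 185 W/m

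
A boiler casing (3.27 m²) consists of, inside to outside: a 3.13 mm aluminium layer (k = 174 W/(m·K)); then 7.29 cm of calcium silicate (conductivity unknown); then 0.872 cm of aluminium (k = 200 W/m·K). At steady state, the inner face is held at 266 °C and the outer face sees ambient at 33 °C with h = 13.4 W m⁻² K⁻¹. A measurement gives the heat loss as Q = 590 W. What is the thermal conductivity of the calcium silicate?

ΣR = ΔT/Q = |266 − 33|/590 = 0.3949 K/W
Known resistances:
  R_aluminium = L/(kA) = 0.00313/(174·3.27) = 5.501×10^-6 K/W
  R_aluminium = L/(kA) = 0.00872/(200·3.27) = 1.333×10^-5 K/W
  R_conv,out = 1/(hA) = 1/(13.4·3.27) = 0.02282 K/W
R_calcium silicate = ΣR − ΣR_known = 0.3949 − 0.02284 = 0.3721 K/W
L/(kA) = 0.3721 ⇒ k = 0.0729/(0.3721·3.27) = 0.0599 W/m·K

k = 0.0599 W/m·K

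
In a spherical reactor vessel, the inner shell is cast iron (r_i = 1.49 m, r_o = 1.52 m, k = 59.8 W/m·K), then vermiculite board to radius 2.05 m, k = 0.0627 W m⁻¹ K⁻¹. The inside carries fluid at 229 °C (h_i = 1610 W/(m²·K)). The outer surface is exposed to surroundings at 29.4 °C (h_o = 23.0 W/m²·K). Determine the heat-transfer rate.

Series thermal resistances, inner to outer:
  R_conv,in = 1/(4πr²h) = 1/(4π·1.49²·1610) = 2.226×10^-5 K/W
  R_cast iron = (1/1.49 − 1/1.52)/(4πk) = 0.01325/(4π·59.8) = 1.763×10^-5 K/W
  R_vermiculite board = (1/1.52 − 1/2.05)/(4πk) = 0.1701/(4π·0.0627) = 0.2159 K/W
  R_conv,out = 1/(4πr²h) = 1/(4π·2.05²·23.0) = 8.233×10^-4 K/W
ΣR = 2.226×10^-5 + 1.763×10^-5 + 0.2159 + 8.233×10^-4 = 0.2168 K/W
Q = ΔT/ΣR = (229 °C − 29.4 °C)/0.2168 = 921 W

Q = 921 W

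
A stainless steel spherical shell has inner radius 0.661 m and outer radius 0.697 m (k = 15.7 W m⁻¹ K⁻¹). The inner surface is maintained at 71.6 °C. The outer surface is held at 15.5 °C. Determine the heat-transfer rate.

Q = 4πk·ΔT/(1/r₁ − 1/r₂) = 4π × 15.7 × 56.1 / (1/0.661 − 1/0.697) = 1.42×10^5 W

Q = 142 kW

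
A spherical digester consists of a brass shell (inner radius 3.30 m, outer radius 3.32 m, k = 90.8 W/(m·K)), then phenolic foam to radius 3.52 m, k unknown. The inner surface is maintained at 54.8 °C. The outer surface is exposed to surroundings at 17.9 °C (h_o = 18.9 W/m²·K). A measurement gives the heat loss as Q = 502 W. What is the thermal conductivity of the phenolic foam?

ΣR = ΔT/Q = |54.8 − 17.9|/502 = 0.07351 K/W
Known resistances:
  R_brass = (1/3.30 − 1/3.32)/(4πk) = 0.001825/(4π·90.8) = 1.600×10^-6 K/W
  R_conv,out = 1/(4πr²h) = 1/(4π·3.52²·18.9) = 3.398×10^-4 K/W
R_phenolic foam = ΣR − ΣR_known = 0.07351 − 3.414×10^-4 = 0.07317 K/W
(1/r₁−1/r₂)/(4πk) = 0.07317 ⇒ k = 0.01711/(4π·0.07317) = 0.0186 W/m·K

k = 0.0186 W/m·K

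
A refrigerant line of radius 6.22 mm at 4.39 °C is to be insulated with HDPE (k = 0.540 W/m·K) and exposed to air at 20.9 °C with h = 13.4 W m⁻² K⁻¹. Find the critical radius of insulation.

r_cr = 4.03 cm

For a cylinder, r_cr = k_ins/h = 0.540/13.4 = 0.0403 m = 4.03 cm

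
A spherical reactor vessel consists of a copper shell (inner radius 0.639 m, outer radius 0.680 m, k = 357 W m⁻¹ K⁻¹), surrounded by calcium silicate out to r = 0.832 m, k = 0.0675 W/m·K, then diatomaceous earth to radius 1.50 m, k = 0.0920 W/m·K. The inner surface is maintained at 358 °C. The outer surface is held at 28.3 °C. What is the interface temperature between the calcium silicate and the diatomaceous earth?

T = 224 °C

Resistance network (inner→outer):
  R_copper = (1/0.639 − 1/0.680)/(4πk) = 0.09436/(4π·357) = 2.103×10^-5 K/W
  R_calcium silicate = (1/0.680 − 1/0.832)/(4πk) = 0.2687/(4π·0.0675) = 0.3167 K/W
  R_diatomaceous earth = (1/0.832 − 1/1.50)/(4πk) = 0.5353/(4π·0.0920) = 0.4630 K/W
ΣR = 2.103×10^-5 + 0.3167 + 0.4630 = 0.7797 K/W
Q = ΔT/ΣR = (358 °C − 28.3 °C)/0.7797 = 422.9 W
From the inner boundary to the calcium silicate/diatomaceous earth interface, ΣR_partial = 0.3167 K/W.
T_interface = T_in − Q·ΣR_partial = 358 °C − (422.9)(0.3167) = 224 °C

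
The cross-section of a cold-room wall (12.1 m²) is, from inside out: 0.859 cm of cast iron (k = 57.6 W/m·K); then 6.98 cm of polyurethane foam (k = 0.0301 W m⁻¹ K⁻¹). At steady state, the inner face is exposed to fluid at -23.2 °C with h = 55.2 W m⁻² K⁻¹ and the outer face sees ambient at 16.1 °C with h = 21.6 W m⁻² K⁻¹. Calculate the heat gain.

Q = 200 W

Treat each layer as a resistance in series:
  R_conv,in = 1/(hA) = 1/(55.2·12.1) = 0.001497 K/W
  R_cast iron = L/(kA) = 0.00859/(57.6·12.1) = 1.232×10^-5 K/W
  R_polyurethane foam = L/(kA) = 0.0698/(0.0301·12.1) = 0.1916 K/W
  R_conv,out = 1/(hA) = 1/(21.6·12.1) = 0.003826 K/W
ΣR = 0.001497 + 1.232×10^-5 + 0.1916 + 0.003826 = 0.1969 K/W
Q = ΔT/ΣR = (-23.2 °C − 16.1 °C)/0.1969 = -200 W
(Negative Q ⇒ heat flows inward; heat gain = 200 W.)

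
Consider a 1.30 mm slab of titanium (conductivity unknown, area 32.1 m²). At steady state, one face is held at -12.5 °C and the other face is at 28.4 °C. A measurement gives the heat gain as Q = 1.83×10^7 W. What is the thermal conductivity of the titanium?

ΣR = ΔT/Q = |-12.5 − 28.4|/1.83×10^7 = 2.235×10^-6 K/W
L/(kA) = 2.235×10^-6 ⇒ k = 0.00130/(2.235×10^-6·32.1) = 18.1 W/m·K

k = 18.1 W/m·K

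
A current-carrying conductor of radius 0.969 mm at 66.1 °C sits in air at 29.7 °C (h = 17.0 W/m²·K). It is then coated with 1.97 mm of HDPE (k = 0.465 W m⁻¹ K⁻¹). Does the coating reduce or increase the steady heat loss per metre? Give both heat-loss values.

increases: 3.77 → 10.2 W/m

Critical radius for a cylinder: r_cr = k/h = 0.0274 m = 2.74 cm.
Outer radius after coating: r₂ = 9.69×10^-4 + 0.00197 = 0.002939 m.
Since r₁ < r_cr and r₂ ≤ r_cr, the coating moves toward the maximum at r_cr — heat loss rises.
Bare: R = 1/(2πr₁h) = 9.662 m·K/W; Q = 36.4/9.662 = 3.77 W/m.
Coated: R = R_cond + R_conv = 3.565 m·K/W; Q = 36.4/3.565 = 10.2 W/m.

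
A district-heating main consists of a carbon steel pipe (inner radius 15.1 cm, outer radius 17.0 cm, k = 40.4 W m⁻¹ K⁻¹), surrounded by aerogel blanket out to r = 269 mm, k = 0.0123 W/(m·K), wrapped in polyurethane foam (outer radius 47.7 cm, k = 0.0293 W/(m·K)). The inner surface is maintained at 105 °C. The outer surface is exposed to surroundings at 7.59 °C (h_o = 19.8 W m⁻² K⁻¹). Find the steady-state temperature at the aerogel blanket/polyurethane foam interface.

Resistance network (inner→outer):
  R'_carbon steel = ln(0.170/0.151)/(2πk) = 0.1185/(2π·40.4) = 4.669×10^-4 m·K/W
  R'_aerogel blanket = ln(0.269/0.170)/(2πk) = 0.4589/(2π·0.0123) = 5.938 m·K/W
  R'_polyurethane foam = ln(0.477/0.269)/(2πk) = 0.5728/(2π·0.0293) = 3.111 m·K/W
  R'_conv,out = 1/(2πr h) = 1/(2π·0.477·19.8) = 0.01685 m·K/W
ΣR = 4.669×10^-4 + 5.938 + 3.111 + 0.01685 = 9.066 m·K/W
Q' = ΔT/ΣR = (105 °C − 7.59 °C)/9.066 = 10.74 W/m
From the inner boundary to the aerogel blanket/polyurethane foam interface, ΣR_partial = 5.938 m·K/W.
T_interface = T_in − Q'·ΣR_partial = 105 °C − (10.74)(5.938) = 41.2 °C

T = 41.2 °C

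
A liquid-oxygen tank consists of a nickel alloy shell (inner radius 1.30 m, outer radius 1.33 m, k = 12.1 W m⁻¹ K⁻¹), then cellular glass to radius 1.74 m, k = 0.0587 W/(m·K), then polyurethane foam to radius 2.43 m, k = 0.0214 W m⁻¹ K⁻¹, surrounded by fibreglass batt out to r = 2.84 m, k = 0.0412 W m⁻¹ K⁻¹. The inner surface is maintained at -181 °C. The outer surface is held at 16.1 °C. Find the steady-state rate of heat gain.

Series thermal resistances, inner to outer:
  R_nickel alloy = (1/1.30 − 1/1.33)/(4πk) = 0.01735/(4π·12.1) = 1.141×10^-4 K/W
  R_cellular glass = (1/1.33 − 1/1.74)/(4πk) = 0.1772/(4π·0.0587) = 0.2402 K/W
  R_polyurethane foam = (1/1.74 − 1/2.43)/(4πk) = 0.1632/(4π·0.0214) = 0.6068 K/W
  R_fibreglass batt = (1/2.43 − 1/2.84)/(4πk) = 0.05941/(4π·0.0412) = 0.1147 K/W
ΣR = 1.141×10^-4 + 0.2402 + 0.6068 + 0.1147 = 0.9618 K/W
Q = ΔT/ΣR = (-181 °C − 16.1 °C)/0.9618 = -205 W
(Negative Q ⇒ heat flows inward; heat gain = 205 W.)

Q = 205 W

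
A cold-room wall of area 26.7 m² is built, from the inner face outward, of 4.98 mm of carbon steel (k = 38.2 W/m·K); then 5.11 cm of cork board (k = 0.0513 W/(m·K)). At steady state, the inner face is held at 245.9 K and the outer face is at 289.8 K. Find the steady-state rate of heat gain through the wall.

Q = 1180 W

Treat each layer as a resistance in series:
  R_carbon steel = L/(kA) = 0.00498/(38.2·26.7) = 4.883×10^-6 K/W
  R_cork board = L/(kA) = 0.0511/(0.0513·26.7) = 0.03731 K/W
ΣR = 4.883×10^-6 + 0.03731 = 0.03731 K/W
Q = ΔT/ΣR = (245.9 K − 289.8 K)/0.03731 = -1180 W
(Negative Q ⇒ heat flows inward; heat gain = 1180 W.)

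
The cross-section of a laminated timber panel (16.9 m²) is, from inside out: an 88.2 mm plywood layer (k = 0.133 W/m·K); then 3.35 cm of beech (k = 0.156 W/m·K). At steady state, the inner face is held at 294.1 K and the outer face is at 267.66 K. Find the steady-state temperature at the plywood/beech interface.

Series thermal resistances, inner to outer:
  R_plywood = L/(kA) = 0.0882/(0.133·16.9) = 0.03924 K/W
  R_beech = L/(kA) = 0.0335/(0.156·16.9) = 0.01271 K/W
ΣR = 0.03924 + 0.01271 = 0.05195 K/W
Q = ΔT/ΣR = (294.1 K − 267.66 K)/0.05195 = 509.0 W
From the inner boundary to the plywood/beech interface, ΣR_partial = 0.03924 K/W.
T_interface = T_in − Q·ΣR_partial = 294.1 K − (509.0)(0.03924) = 274.13 K

T = 274.13 K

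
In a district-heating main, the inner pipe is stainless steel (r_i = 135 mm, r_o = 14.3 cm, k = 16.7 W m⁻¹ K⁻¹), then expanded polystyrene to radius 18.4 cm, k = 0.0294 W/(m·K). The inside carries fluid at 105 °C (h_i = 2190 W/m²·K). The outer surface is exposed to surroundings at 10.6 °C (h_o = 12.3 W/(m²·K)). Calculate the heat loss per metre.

Treat each layer as a resistance in series:
  R'_conv,in = 1/(2πr h) = 1/(2π·0.135·2190) = 5.383×10^-4 m·K/W
  R'_stainless steel = ln(0.143/0.135)/(2πk) = 0.05757/(2π·16.7) = 5.487×10^-4 m·K/W
  R'_expanded polystyrene = ln(0.184/0.143)/(2πk) = 0.2521/(2π·0.0294) = 1.365 m·K/W
  R'_conv,out = 1/(2πr h) = 1/(2π·0.184·12.3) = 0.07032 m·K/W
ΣR = 5.383×10^-4 + 5.487×10^-4 + 1.365 + 0.07032 = 1.436 m·K/W
Q' = ΔT/ΣR = (105 °C − 10.6 °C)/1.436 = 65.7 W/m

Q' = 65.7 W/m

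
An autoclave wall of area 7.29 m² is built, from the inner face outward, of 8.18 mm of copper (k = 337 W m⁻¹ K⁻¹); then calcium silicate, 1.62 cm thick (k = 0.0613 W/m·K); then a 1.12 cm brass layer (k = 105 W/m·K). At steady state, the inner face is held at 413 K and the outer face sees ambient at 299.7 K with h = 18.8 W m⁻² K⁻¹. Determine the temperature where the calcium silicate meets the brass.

T = 318.7 K

Treat each layer as a resistance in series:
  R_copper = L/(kA) = 0.00818/(337·7.29) = 3.330×10^-6 K/W
  R_calcium silicate = L/(kA) = 0.0162/(0.0613·7.29) = 0.03625 K/W
  R_brass = L/(kA) = 0.0112/(105·7.29) = 1.463×10^-5 K/W
  R_conv,out = 1/(hA) = 1/(18.8·7.29) = 0.007297 K/W
ΣR = 3.330×10^-6 + 0.03625 + 1.463×10^-5 + 0.007297 = 0.04356 K/W
Q = ΔT/ΣR = (413 K − 299.7 K)/0.04356 = 2601 W
From the inner boundary to the calcium silicate/brass interface, ΣR_partial = 0.03625 K/W.
T_interface = T_in − Q·ΣR_partial = 413 K − (2601)(0.03625) = 318.7 K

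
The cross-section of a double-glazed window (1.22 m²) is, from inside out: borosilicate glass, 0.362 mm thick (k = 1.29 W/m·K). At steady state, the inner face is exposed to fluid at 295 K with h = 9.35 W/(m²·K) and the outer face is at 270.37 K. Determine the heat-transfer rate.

Q = 280 W

Resistance network (inner→outer):
  R_conv,in = 1/(hA) = 1/(9.35·1.22) = 0.08767 K/W
  R_borosilicate glass = L/(kA) = 3.62×10^-4/(1.29·1.22) = 2.300×10^-4 K/W
ΣR = 0.08767 + 2.300×10^-4 = 0.08790 K/W
Q = ΔT/ΣR = (295 K − 270.37 K)/0.08790 = 280 W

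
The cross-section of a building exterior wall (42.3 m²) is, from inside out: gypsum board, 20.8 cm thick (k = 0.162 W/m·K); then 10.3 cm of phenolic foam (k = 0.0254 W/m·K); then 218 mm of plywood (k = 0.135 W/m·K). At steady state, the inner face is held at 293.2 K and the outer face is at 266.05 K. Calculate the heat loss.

Q = 165 W

Treat each layer as a resistance in series:
  R_gypsum board = L/(kA) = 0.208/(0.162·42.3) = 0.03035 K/W
  R_phenolic foam = L/(kA) = 0.103/(0.0254·42.3) = 0.09587 K/W
  R_plywood = L/(kA) = 0.218/(0.135·42.3) = 0.03818 K/W
ΣR = 0.03035 + 0.09587 + 0.03818 = 0.1644 K/W
Q = ΔT/ΣR = (293.2 K − 266.05 K)/0.1644 = 165 W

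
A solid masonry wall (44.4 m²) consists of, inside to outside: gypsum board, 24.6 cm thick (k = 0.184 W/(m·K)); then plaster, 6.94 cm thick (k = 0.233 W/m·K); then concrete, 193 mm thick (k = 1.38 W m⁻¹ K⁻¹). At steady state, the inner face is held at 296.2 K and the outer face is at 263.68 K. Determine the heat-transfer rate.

Resistance network (inner→outer):
  R_gypsum board = L/(kA) = 0.246/(0.184·44.4) = 0.03011 K/W
  R_plaster = L/(kA) = 0.0694/(0.233·44.4) = 0.006708 K/W
  R_concrete = L/(kA) = 0.193/(1.38·44.4) = 0.003150 K/W
ΣR = 0.03011 + 0.006708 + 0.003150 = 0.03997 K/W
Q = ΔT/ΣR = (296.2 K − 263.68 K)/0.03997 = 814 W

Q = 814 W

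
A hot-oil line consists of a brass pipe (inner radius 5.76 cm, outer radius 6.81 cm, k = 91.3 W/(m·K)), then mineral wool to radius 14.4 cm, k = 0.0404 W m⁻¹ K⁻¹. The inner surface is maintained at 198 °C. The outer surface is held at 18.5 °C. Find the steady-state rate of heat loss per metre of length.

Q' = 60.8 W/m

Treat each layer as a resistance in series:
  R'_brass = ln(0.0681/0.0576)/(2πk) = 0.1675/(2π·91.3) = 2.919×10^-4 m·K/W
  R'_mineral wool = ln(0.144/0.0681)/(2πk) = 0.7488/(2π·0.0404) = 2.950 m·K/W
ΣR = 2.919×10^-4 + 2.950 = 2.950 m·K/W
Q' = ΔT/ΣR = (198 °C − 18.5 °C)/2.950 = 60.8 W/m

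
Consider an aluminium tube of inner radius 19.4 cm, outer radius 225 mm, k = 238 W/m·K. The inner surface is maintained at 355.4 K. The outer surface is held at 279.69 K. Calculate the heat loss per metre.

Q' = 764 kW/m

Q' = 2πk·ΔT/ln(r₂/r₁) = 2π × 238 × 75.71 / ln(0.225/0.194) = 7.64×10^5 W/m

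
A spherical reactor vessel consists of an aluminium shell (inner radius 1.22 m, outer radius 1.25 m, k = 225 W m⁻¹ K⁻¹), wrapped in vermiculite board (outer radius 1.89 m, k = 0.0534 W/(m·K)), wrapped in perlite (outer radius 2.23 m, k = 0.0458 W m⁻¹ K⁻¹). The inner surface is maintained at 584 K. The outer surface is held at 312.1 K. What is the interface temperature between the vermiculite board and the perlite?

T = 382 K

Treat each layer as a resistance in series:
  R_aluminium = (1/1.22 − 1/1.25)/(4πk) = 0.01967/(4π·225) = 6.958×10^-6 K/W
  R_vermiculite board = (1/1.25 − 1/1.89)/(4πk) = 0.2709/(4π·0.0534) = 0.4037 K/W
  R_perlite = (1/1.89 − 1/2.23)/(4πk) = 0.08067/(4π·0.0458) = 0.1402 K/W
ΣR = 6.958×10^-6 + 0.4037 + 0.1402 = 0.5439 K/W
Q = ΔT/ΣR = (584 K − 312.1 K)/0.5439 = 499.9 W
From the inner boundary to the vermiculite board/perlite interface, ΣR_partial = 0.4037 K/W.
T_interface = T_in − Q·ΣR_partial = 584 K − (499.9)(0.4037) = 382 K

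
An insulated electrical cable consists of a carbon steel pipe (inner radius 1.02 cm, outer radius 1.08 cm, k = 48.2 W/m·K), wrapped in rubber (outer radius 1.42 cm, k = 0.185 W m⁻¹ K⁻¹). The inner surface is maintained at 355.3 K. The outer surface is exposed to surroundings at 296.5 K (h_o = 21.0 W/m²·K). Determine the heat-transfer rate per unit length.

Treat each layer as a resistance in series:
  R'_carbon steel = ln(0.0108/0.0102)/(2πk) = 0.05716/(2π·48.2) = 1.887×10^-4 m·K/W
  R'_rubber = ln(0.0142/0.0108)/(2πk) = 0.2737/(2π·0.185) = 0.2355 m·K/W
  R'_conv,out = 1/(2πr h) = 1/(2π·0.0142·21.0) = 0.5337 m·K/W
ΣR = 1.887×10^-4 + 0.2355 + 0.5337 = 0.7694 m·K/W
Q' = ΔT/ΣR = (355.3 K − 296.5 K)/0.7694 = 76.4 W/m

Q' = 76.4 W/m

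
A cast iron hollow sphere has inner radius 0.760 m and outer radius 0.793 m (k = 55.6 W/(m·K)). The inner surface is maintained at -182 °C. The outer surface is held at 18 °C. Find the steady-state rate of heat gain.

Q = 2.55×10^6 W

Q = 4πk·ΔT/(1/r₁ − 1/r₂) = 4π × 55.6 × 200 / (1/0.760 − 1/0.793) = 2.55×10^6 W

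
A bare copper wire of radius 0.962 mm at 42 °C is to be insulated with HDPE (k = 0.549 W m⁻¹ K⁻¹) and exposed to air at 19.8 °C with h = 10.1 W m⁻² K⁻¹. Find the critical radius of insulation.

For a cylinder, r_cr = k_ins/h = 0.549/10.1 = 0.0544 m = 5.44 cm

r_cr = 5.44 cm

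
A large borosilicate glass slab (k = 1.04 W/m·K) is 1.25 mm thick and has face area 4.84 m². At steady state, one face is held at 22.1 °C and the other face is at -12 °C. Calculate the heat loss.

Q = 137 kW

Q = kA·ΔT/L = 1.04 × 4.84 × |22.1 °C − -12 °C| / 0.00125 = 1.37×10^5 W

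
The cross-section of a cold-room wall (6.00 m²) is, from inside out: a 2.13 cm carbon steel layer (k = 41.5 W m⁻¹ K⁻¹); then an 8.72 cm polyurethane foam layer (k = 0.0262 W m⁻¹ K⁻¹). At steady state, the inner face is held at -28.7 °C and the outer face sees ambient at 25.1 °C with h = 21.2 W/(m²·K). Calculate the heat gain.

Treat each layer as a resistance in series:
  R_carbon steel = L/(kA) = 0.0213/(41.5·6.00) = 8.554×10^-5 K/W
  R_polyurethane foam = L/(kA) = 0.0872/(0.0262·6.00) = 0.5547 K/W
  R_conv,out = 1/(hA) = 1/(21.2·6.00) = 0.007862 K/W
ΣR = 8.554×10^-5 + 0.5547 + 0.007862 = 0.5626 K/W
Q = ΔT/ΣR = (-28.7 °C − 25.1 °C)/0.5626 = -95.6 W
(Negative Q ⇒ heat flows inward; heat gain = 95.6 W.)

Q = 95.6 W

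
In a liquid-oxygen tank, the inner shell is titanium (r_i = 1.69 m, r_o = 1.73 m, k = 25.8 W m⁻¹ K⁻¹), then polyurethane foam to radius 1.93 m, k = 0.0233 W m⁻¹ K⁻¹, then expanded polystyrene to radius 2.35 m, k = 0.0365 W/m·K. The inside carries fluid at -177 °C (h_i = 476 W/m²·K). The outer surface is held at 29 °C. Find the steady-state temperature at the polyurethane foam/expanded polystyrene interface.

Resistance network (inner→outer):
  R_conv,in = 1/(4πr²h) = 1/(4π·1.69²·476) = 5.853×10^-5 K/W
  R_titanium = (1/1.69 − 1/1.73)/(4πk) = 0.01368/(4π·25.8) = 4.220×10^-5 K/W
  R_polyurethane foam = (1/1.73 − 1/1.93)/(4πk) = 0.05990/(4π·0.0233) = 0.2046 K/W
  R_expanded polystyrene = (1/1.93 − 1/2.35)/(4πk) = 0.09260/(4π·0.0365) = 0.2019 K/W
ΣR = 5.853×10^-5 + 4.220×10^-5 + 0.2046 + 0.2019 = 0.4066 K/W
Q = ΔT/ΣR = (-177 °C − 29 °C)/0.4066 = -506.6 W
From the inner boundary to the polyurethane foam/expanded polystyrene interface, ΣR_partial = 0.2047 K/W.
T_interface = T_in − Q·ΣR_partial = -177 °C − (-506.6)(0.2047) = -73.3 °C

T = -73.3 °C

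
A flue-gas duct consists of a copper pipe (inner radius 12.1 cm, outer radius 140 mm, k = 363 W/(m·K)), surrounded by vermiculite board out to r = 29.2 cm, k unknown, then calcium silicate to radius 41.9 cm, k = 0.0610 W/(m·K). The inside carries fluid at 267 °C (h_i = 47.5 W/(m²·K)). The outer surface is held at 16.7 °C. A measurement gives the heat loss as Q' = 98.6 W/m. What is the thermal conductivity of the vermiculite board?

k = 0.0746 W/m·K

ΣR = ΔT/Q' = |267 − 16.7|/98.6 = 2.539 m·K/W
Known resistances:
  R'_conv,in = 1/(2πr h) = 1/(2π·0.121·47.5) = 0.02769 m·K/W
  R'_copper = ln(0.140/0.121)/(2πk) = 0.1459/(2π·363) = 6.395×10^-5 m·K/W
  R'_calcium silicate = ln(0.419/0.292)/(2πk) = 0.3611/(2π·0.0610) = 0.9422 m·K/W
R_vermiculite board = ΣR − ΣR_known = 2.539 − 0.9700 = 1.569 m·K/W
ln(r₂/r₁)/(2πk) = 1.569 ⇒ k = 0.7351/(2π·1.569) = 0.0746 W/m·K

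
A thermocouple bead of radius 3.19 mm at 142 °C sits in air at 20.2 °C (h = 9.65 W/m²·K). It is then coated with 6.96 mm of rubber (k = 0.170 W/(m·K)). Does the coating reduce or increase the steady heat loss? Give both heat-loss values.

Critical radius for a sphere: r_cr = 2k/h = 0.0352 m = 3.52 cm.
Outer radius after coating: r₂ = 0.00319 + 0.00696 = 0.01015 m.
Since r₁ < r_cr and r₂ ≤ r_cr, the coating moves toward the maximum at r_cr — heat loss rises.
Bare: R = 1/(4πr₁²h) = 810.4 K/W; Q = 121.8/810.4 = 0.150 W.
Coated: R = R_cond + R_conv = 180.7 K/W; Q = 121.8/180.7 = 0.674 W.

increases: 0.150 → 0.674 W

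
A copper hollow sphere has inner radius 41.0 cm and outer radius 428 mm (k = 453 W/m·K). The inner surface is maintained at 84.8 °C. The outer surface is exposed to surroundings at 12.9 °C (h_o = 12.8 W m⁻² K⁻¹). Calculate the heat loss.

Q = 2.12 kW

Series thermal resistances, inner to outer:
  R_copper = (1/0.410 − 1/0.428)/(4πk) = 0.1026/(4π·453) = 1.802×10^-5 K/W
  R_conv,out = 1/(4πr²h) = 1/(4π·0.428²·12.8) = 0.03394 K/W
ΣR = 1.802×10^-5 + 0.03394 = 0.03396 K/W
Q = ΔT/ΣR = (84.8 °C − 12.9 °C)/0.03396 = 2120 W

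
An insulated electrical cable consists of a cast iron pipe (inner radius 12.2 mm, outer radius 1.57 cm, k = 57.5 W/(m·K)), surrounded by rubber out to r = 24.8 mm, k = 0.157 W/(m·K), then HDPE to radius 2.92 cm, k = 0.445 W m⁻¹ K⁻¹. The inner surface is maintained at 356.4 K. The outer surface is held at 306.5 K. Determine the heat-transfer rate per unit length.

Treat each layer as a resistance in series:
  R'_cast iron = ln(0.0157/0.0122)/(2πk) = 0.2522/(2π·57.5) = 6.981×10^-4 m·K/W
  R'_rubber = ln(0.0248/0.0157)/(2πk) = 0.4572/(2π·0.157) = 0.4635 m·K/W
  R'_HDPE = ln(0.0292/0.0248)/(2πk) = 0.1633/(2π·0.445) = 0.05841 m·K/W
ΣR = 6.981×10^-4 + 0.4635 + 0.05841 = 0.5226 m·K/W
Q' = ΔT/ΣR = (356.4 K − 306.5 K)/0.5226 = 95.5 W/m

Q' = 95.5 W/m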